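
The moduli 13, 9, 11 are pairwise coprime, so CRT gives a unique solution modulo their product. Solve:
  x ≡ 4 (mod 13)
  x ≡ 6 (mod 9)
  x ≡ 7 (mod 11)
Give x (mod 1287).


Moduli 13, 9, 11 are pairwise coprime; by CRT there is a unique solution modulo M = 13 · 9 · 11 = 1287.
Solve pairwise, accumulating the modulus:
  Start with x ≡ 4 (mod 13).
  Combine with x ≡ 6 (mod 9): since gcd(13, 9) = 1, we get a unique residue mod 117.
    Write x = 4 + 13·t and substitute into x ≡ 6 (mod 9): 13·t ≡ 6 − 4 = 2 (mod 9).
    Reduce coefficients mod 9: 4·t ≡ 2 (mod 9).
    The inverse of 4 mod 9 is 7 (since 4·7 = 28 = 3·9 + 1), so t ≡ 7·2 = 14 ≡ 5 (mod 9).
    Then x = 4 + 13·5 = 69, valid modulo lcm(13, 9) = 117: x ≡ 69 (mod 117).
  Combine with x ≡ 7 (mod 11): since gcd(117, 11) = 1, we get a unique residue mod 1287.
    Write x = 69 + 117·t and substitute into x ≡ 7 (mod 11): 117·t ≡ 7 − 69 = -62 (mod 11).
    Reduce coefficients mod 11: 7·t ≡ 4 (mod 11).
    The inverse of 7 mod 11 is 8 (since 7·8 = 56 = 5·11 + 1), so t ≡ 8·4 = 32 ≡ 10 (mod 11).
    Then x = 69 + 117·10 = 1239, valid modulo lcm(117, 11) = 1287: x ≡ 1239 (mod 1287).
Verify: 1239 mod 13 = 4 ✓, 1239 mod 9 = 6 ✓, 1239 mod 11 = 7 ✓.

x ≡ 1239 (mod 1287).


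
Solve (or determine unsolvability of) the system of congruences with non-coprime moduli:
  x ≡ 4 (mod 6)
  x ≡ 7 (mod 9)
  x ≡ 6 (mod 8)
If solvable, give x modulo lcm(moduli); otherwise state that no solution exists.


Moduli 6, 9, 8 are not pairwise coprime, so CRT works modulo lcm(m_i) when all pairwise compatibility conditions hold.
Pairwise compatibility: gcd(m_i, m_j) must divide a_i - a_j for every pair.
Merge one congruence at a time:
  Start: x ≡ 4 (mod 6).
  Combine with x ≡ 7 (mod 9): gcd(6, 9) = 3; 7 - 4 = 3, which IS divisible by 3, so compatible.
    Write x = 4 + 6·t and substitute into x ≡ 7 (mod 9): 6·t ≡ 7 − 4 = 3 (mod 9).
    Divide the congruence (and modulus) by g = 3: 2·t ≡ 1 (mod 3).
    The inverse of 2 mod 3 is 2 (since 2·2 = 4 = 1·3 + 1), so t ≡ 2·1 = 2 ≡ 2 (mod 3).
    Then x = 4 + 6·2 = 16, valid modulo lcm(6, 9) = 18: x ≡ 16 (mod 18).
  Combine with x ≡ 6 (mod 8): gcd(18, 8) = 2; 6 - 16 = -10, which IS divisible by 2, so compatible.
    Write x = 16 + 18·t and substitute into x ≡ 6 (mod 8): 18·t ≡ 6 − 16 = -10 (mod 8).
    Divide the congruence (and modulus) by g = 2: 9·t ≡ -5 (mod 4).
    Reduce coefficients mod 4: 1·t ≡ 3 (mod 4).
    So t ≡ 3 (mod 4).
    Then x = 16 + 18·3 = 70, valid modulo lcm(18, 8) = 72: x ≡ 70 (mod 72).
Verify: 70 mod 6 = 4, 70 mod 9 = 7, 70 mod 8 = 6.

x ≡ 70 (mod 72).


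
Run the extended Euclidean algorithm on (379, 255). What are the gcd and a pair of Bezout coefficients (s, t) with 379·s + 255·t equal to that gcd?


Euclidean algorithm on (379, 255) — divide until remainder is 0:
  379 = 1 · 255 + 124
  255 = 2 · 124 + 7
  124 = 17 · 7 + 5
  7 = 1 · 5 + 2
  5 = 2 · 2 + 1
  2 = 2 · 1 + 0
gcd(379, 255) = 1.
Track Bezout coefficients alongside the remainders: start with r₀ = 379 = a·1 + b·0 (s = 1, t = 0) and r₁ = 255 = a·0 + b·1 (s = 0, t = 1); each new remainder r_{k+1} = r_{k-1} − q_k·r_k inherits s_{k+1} = s_{k-1} − q_k·s_k, t_{k+1} = t_{k-1} − q_k·t_k, so r_k = a·s_k + b·t_k at every step:
  q = 1: r = 124, s = 1 − 1·0 = 1, t = 0 − 1·1 = -1  (check: 379·1 + 255·(-1) = 124)
  q = 2: r = 7, s = 0 − 2·1 = -2, t = 1 − 2·(-1) = 3  (check: 379·(-2) + 255·3 = 7)
  q = 17: r = 5, s = 1 − 17·(-2) = 35, t = -1 − 17·3 = -52  (check: 379·35 + 255·(-52) = 5)
  q = 1: r = 2, s = -2 − 1·35 = -37, t = 3 − 1·(-52) = 55  (check: 379·(-37) + 255·55 = 2)
  q = 2: r = 1, s = 35 − 2·(-37) = 109, t = -52 − 2·55 = -162  (check: 379·109 + 255·(-162) = 1)
The row with r = 1 (the gcd) gives the Bezout coefficients s = 109, t = -162.
Result: 379 · (109) + 255 · (-162) = 1.

gcd(379, 255) = 1; s = 109, t = -162 (check: 379·109 + 255·(-162) = 1).


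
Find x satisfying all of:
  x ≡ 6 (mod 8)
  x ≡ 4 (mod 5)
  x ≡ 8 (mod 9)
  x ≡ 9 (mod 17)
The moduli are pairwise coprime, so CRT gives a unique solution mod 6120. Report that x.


Product of moduli M = 8 · 5 · 9 · 17 = 6120.
Merge one congruence at a time:
  Start: x ≡ 6 (mod 8).
  Combine with x ≡ 4 (mod 5); new modulus lcm = 40.
    Write x = 6 + 8·t and substitute into x ≡ 4 (mod 5): 8·t ≡ 4 − 6 = -2 (mod 5).
    Reduce coefficients mod 5: 3·t ≡ 3 (mod 5).
    The inverse of 3 mod 5 is 2 (since 3·2 = 6 = 1·5 + 1), so t ≡ 2·3 = 6 ≡ 1 (mod 5).
    Then x = 6 + 8·1 = 14, valid modulo lcm(8, 5) = 40: x ≡ 14 (mod 40).
  Combine with x ≡ 8 (mod 9); new modulus lcm = 360.
    Write x = 14 + 40·t and substitute into x ≡ 8 (mod 9): 40·t ≡ 8 − 14 = -6 (mod 9).
    Reduce coefficients mod 9: 4·t ≡ 3 (mod 9).
    The inverse of 4 mod 9 is 7 (since 4·7 = 28 = 3·9 + 1), so t ≡ 7·3 = 21 ≡ 3 (mod 9).
    Then x = 14 + 40·3 = 134, valid modulo lcm(40, 9) = 360: x ≡ 134 (mod 360).
  Combine with x ≡ 9 (mod 17); new modulus lcm = 6120.
    Write x = 134 + 360·t and substitute into x ≡ 9 (mod 17): 360·t ≡ 9 − 134 = -125 (mod 17).
    Reduce coefficients mod 17: 3·t ≡ 11 (mod 17).
    The inverse of 3 mod 17 is 6 (since 3·6 = 18 = 1·17 + 1), so t ≡ 6·11 = 66 ≡ 15 (mod 17).
    Then x = 134 + 360·15 = 5534, valid modulo lcm(360, 17) = 6120: x ≡ 5534 (mod 6120).
Verify against each original: 5534 mod 8 = 6, 5534 mod 5 = 4, 5534 mod 9 = 8, 5534 mod 17 = 9.

x ≡ 5534 (mod 6120).


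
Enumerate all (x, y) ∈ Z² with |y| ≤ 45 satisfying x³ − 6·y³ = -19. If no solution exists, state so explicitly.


The equation is x³ - 6y³ = -19. For fixed y, x³ = 6·y³ − 19, so a solution requires the RHS to be a perfect cube.
Strategy: iterate y from -45 to 45, compute RHS = 6·y³ − 19, and check whether it is a (positive or negative) perfect cube.
Check small values of y:
  y = 0: RHS = -19 is not a perfect cube.
  y = 1: RHS = -13 is not a perfect cube.
  y = -1: RHS = -25 is not a perfect cube.
  y = 2: RHS = 29 is not a perfect cube.
  y = -2: RHS = -67 is not a perfect cube.
  y = 3: RHS = 143 is not a perfect cube.
  y = -3: RHS = -181 is not a perfect cube.
Continuing the search up to |y| = 45 finds no solutions either.
No (x, y) in the scanned range satisfies the equation.

No integer solutions with |y| ≤ 45.


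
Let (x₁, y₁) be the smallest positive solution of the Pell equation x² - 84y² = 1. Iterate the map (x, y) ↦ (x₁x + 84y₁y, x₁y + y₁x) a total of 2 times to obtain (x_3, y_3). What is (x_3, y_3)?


Step 1: Find the fundamental solution (x₁, y₁) of x² - 84y² = 1.
  Expand √84 as a continued fraction. a₀ = ⌊√84⌋ = 9; iterate m_{k+1} = d_k·a_k − m_k, d_{k+1} = (84 − m_{k+1}²)/d_k, a_{k+1} = ⌊(a₀ + m_{k+1})/d_{k+1}⌋ (starting m₀ = 0, d₀ = 1), with convergents p_k = a_k·p_{k-1} + p_{k-2}, q_k = a_k·q_{k-1} + q_{k-2} (p₋₁ = 1, q₋₁ = 0):
  k = 0: a₀ = 9; p₀/q₀ = 9/1; p₀² − 84·q₀² = 81 − 84 = -3.
  k = 1: m = 9, d = 3, a = ⌊(9 + 9)/3⌋ = 6; p/q = (6·9 + 1)/(6·1 + 0) = 55/6; p² − 84·q² = 3025 − 3024 = 1.
  The first convergent with p² − 84·q² = 1 gives the fundamental solution (x₁, y₁) = (55, 6).
Step 2: Apply the recurrence (x_{n+1}, y_{n+1}) = (x₁x_n + 84y₁y_n, x₁y_n + y₁x_n) repeatedly.
  From (x_1, y_1) = (55, 6): x_2 = 55·55 + 84·6·6 = 6049; y_2 = 55·6 + 6·55 = 660.
  From (x_2, y_2) = (6049, 660): x_3 = 55·6049 + 84·6·660 = 665335; y_3 = 55·660 + 6·6049 = 72594.
Step 3: Verify x_3² - 84·y_3² = 442670662225 - 442670662224 = 1 (should be 1). ✓

(x_1, y_1) = (55, 6); (x_3, y_3) = (665335, 72594).


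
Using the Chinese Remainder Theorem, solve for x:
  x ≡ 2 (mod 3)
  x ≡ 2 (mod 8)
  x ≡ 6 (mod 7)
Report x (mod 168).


Moduli 3, 8, 7 are pairwise coprime; by CRT there is a unique solution modulo M = 3 · 8 · 7 = 168.
Solve pairwise, accumulating the modulus:
  Start with x ≡ 2 (mod 3).
  Combine with x ≡ 2 (mod 8): since gcd(3, 8) = 1, we get a unique residue mod 24.
    Write x = 2 + 3·t and substitute into x ≡ 2 (mod 8): 3·t ≡ 2 − 2 = 0 (mod 8).
    The inverse of 3 mod 8 is 3 (since 3·3 = 9 = 1·8 + 1), so t ≡ 3·0 = 0 ≡ 0 (mod 8).
    Then x = 2 + 3·0 = 2, valid modulo lcm(3, 8) = 24: x ≡ 2 (mod 24).
  Combine with x ≡ 6 (mod 7): since gcd(24, 7) = 1, we get a unique residue mod 168.
    Write x = 2 + 24·t and substitute into x ≡ 6 (mod 7): 24·t ≡ 6 − 2 = 4 (mod 7).
    Reduce coefficients mod 7: 3·t ≡ 4 (mod 7).
    The inverse of 3 mod 7 is 5 (since 3·5 = 15 = 2·7 + 1), so t ≡ 5·4 = 20 ≡ 6 (mod 7).
    Then x = 2 + 24·6 = 146, valid modulo lcm(24, 7) = 168: x ≡ 146 (mod 168).
Verify: 146 mod 3 = 2 ✓, 146 mod 8 = 2 ✓, 146 mod 7 = 6 ✓.

x ≡ 146 (mod 168).


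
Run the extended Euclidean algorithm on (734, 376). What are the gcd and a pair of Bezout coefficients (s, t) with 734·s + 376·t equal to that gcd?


Euclidean algorithm on (734, 376) — divide until remainder is 0:
  734 = 1 · 376 + 358
  376 = 1 · 358 + 18
  358 = 19 · 18 + 16
  18 = 1 · 16 + 2
  16 = 8 · 2 + 0
gcd(734, 376) = 2.
Track Bezout coefficients alongside the remainders: start with r₀ = 734 = a·1 + b·0 (s = 1, t = 0) and r₁ = 376 = a·0 + b·1 (s = 0, t = 1); each new remainder r_{k+1} = r_{k-1} − q_k·r_k inherits s_{k+1} = s_{k-1} − q_k·s_k, t_{k+1} = t_{k-1} − q_k·t_k, so r_k = a·s_k + b·t_k at every step:
  q = 1: r = 358, s = 1 − 1·0 = 1, t = 0 − 1·1 = -1  (check: 734·1 + 376·(-1) = 358)
  q = 1: r = 18, s = 0 − 1·1 = -1, t = 1 − 1·(-1) = 2  (check: 734·(-1) + 376·2 = 18)
  q = 19: r = 16, s = 1 − 19·(-1) = 20, t = -1 − 19·2 = -39  (check: 734·20 + 376·(-39) = 16)
  q = 1: r = 2, s = -1 − 1·20 = -21, t = 2 − 1·(-39) = 41  (check: 734·(-21) + 376·41 = 2)
The row with r = 2 (the gcd) gives the Bezout coefficients s = -21, t = 41.
Result: 734 · (-21) + 376 · (41) = 2.

gcd(734, 376) = 2; s = -21, t = 41 (check: 734·(-21) + 376·41 = 2).


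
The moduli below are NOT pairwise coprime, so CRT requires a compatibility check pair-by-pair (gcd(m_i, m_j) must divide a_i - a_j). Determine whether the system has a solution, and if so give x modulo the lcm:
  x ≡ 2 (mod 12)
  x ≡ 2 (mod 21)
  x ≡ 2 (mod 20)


Moduli 12, 21, 20 are not pairwise coprime, so CRT works modulo lcm(m_i) when all pairwise compatibility conditions hold.
Pairwise compatibility: gcd(m_i, m_j) must divide a_i - a_j for every pair.
Merge one congruence at a time:
  Start: x ≡ 2 (mod 12).
  Combine with x ≡ 2 (mod 21): gcd(12, 21) = 3; 2 - 2 = 0, which IS divisible by 3, so compatible.
    Write x = 2 + 12·t and substitute into x ≡ 2 (mod 21): 12·t ≡ 2 − 2 = 0 (mod 21).
    Divide the congruence (and modulus) by g = 3: 4·t ≡ 0 (mod 7).
    The inverse of 4 mod 7 is 2 (since 4·2 = 8 = 1·7 + 1), so t ≡ 2·0 = 0 ≡ 0 (mod 7).
    Then x = 2 + 12·0 = 2, valid modulo lcm(12, 21) = 84: x ≡ 2 (mod 84).
  Combine with x ≡ 2 (mod 20): gcd(84, 20) = 4; 2 - 2 = 0, which IS divisible by 4, so compatible.
    Write x = 2 + 84·t and substitute into x ≡ 2 (mod 20): 84·t ≡ 2 − 2 = 0 (mod 20).
    Divide the congruence (and modulus) by g = 4: 21·t ≡ 0 (mod 5).
    Reduce coefficients mod 5: 1·t ≡ 0 (mod 5).
    So t ≡ 0 (mod 5).
    Then x = 2 + 84·0 = 2, valid modulo lcm(84, 20) = 420: x ≡ 2 (mod 420).
Verify: 2 mod 12 = 2, 2 mod 21 = 2, 2 mod 20 = 2.

x ≡ 2 (mod 420).


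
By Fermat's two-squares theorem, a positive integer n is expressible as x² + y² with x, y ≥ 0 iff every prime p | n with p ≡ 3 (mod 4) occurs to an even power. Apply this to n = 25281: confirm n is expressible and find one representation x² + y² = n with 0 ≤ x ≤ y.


Step 1: Factor n = 25281 = 3^2 · 53^2.
Step 2: Check the mod-4 condition on each prime factor: 3 ≡ 3 (mod 4), exponent 2 (must be even); 53 ≡ 1 (mod 4), exponent 2.
All primes ≡ 3 (mod 4) appear to even exponent (or don't appear), so by the two-squares theorem n IS expressible as a sum of two squares.
Step 3: Build a representation. Group n = k² · m with k = 3 and m = 53 · 53 = 2809 (a product of primes ≡ 1 (mod 4)); a representation of m scales to one of n via (k·x)² + (k·y)² = k²(x² + y²). Each prime p ≡ 1 (mod 4) is itself a sum of two squares; find a² by testing p − a² for a perfect square:
  53: 53 − 1² = 52, 53 − 2² = 49 = 7² ⇒ 53 = 2² + 7².
  Combine using the Brahmagupta–Fibonacci identity (a² + b²)(c² + d²) = (ac − bd)² + (ad + bc)² = (ac + bd)² + (ad − bc)²:
  53 · 53 = 2809: from (2² + 7²)(2² + 7²), take (2·2 − 7·7, 2·7 + 7·2) = (4 − 49, 14 + 14) = (-45, 28); dropping signs (only squares matter) gives (45, 28); check 45² + 28² = 2025 + 784 = 2809 ✓.
  Scale by k = 3: (3·45, 3·28) = (135, 84).
Step 4: Order so x ≤ y and verify: 84² + 135² = 7056 + 18225 = 25281 = n. ✓

n = 25281 = 84² + 135² (one valid representation with x ≤ y).


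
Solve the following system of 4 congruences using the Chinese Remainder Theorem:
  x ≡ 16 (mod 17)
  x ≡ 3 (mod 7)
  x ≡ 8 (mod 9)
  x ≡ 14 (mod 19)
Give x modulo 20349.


Product of moduli M = 17 · 7 · 9 · 19 = 20349.
Merge one congruence at a time:
  Start: x ≡ 16 (mod 17).
  Combine with x ≡ 3 (mod 7); new modulus lcm = 119.
    Write x = 16 + 17·t and substitute into x ≡ 3 (mod 7): 17·t ≡ 3 − 16 = -13 (mod 7).
    Reduce coefficients mod 7: 3·t ≡ 1 (mod 7).
    The inverse of 3 mod 7 is 5 (since 3·5 = 15 = 2·7 + 1), so t ≡ 5·1 = 5 ≡ 5 (mod 7).
    Then x = 16 + 17·5 = 101, valid modulo lcm(17, 7) = 119: x ≡ 101 (mod 119).
  Combine with x ≡ 8 (mod 9); new modulus lcm = 1071.
    Write x = 101 + 119·t and substitute into x ≡ 8 (mod 9): 119·t ≡ 8 − 101 = -93 (mod 9).
    Reduce coefficients mod 9: 2·t ≡ 6 (mod 9).
    The inverse of 2 mod 9 is 5 (since 2·5 = 10 = 1·9 + 1), so t ≡ 5·6 = 30 ≡ 3 (mod 9).
    Then x = 101 + 119·3 = 458, valid modulo lcm(119, 9) = 1071: x ≡ 458 (mod 1071).
  Combine with x ≡ 14 (mod 19); new modulus lcm = 20349.
    Write x = 458 + 1071·t and substitute into x ≡ 14 (mod 19): 1071·t ≡ 14 − 458 = -444 (mod 19).
    Reduce coefficients mod 19: 7·t ≡ 12 (mod 19).
    The inverse of 7 mod 19 is 11 (since 7·11 = 77 = 4·19 + 1), so t ≡ 11·12 = 132 ≡ 18 (mod 19).
    Then x = 458 + 1071·18 = 19736, valid modulo lcm(1071, 19) = 20349: x ≡ 19736 (mod 20349).
Verify against each original: 19736 mod 17 = 16, 19736 mod 7 = 3, 19736 mod 9 = 8, 19736 mod 19 = 14.

x ≡ 19736 (mod 20349).


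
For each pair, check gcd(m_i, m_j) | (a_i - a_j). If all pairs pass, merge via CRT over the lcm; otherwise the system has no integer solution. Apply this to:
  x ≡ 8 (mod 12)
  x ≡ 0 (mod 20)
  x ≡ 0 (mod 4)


Moduli 12, 20, 4 are not pairwise coprime, so CRT works modulo lcm(m_i) when all pairwise compatibility conditions hold.
Pairwise compatibility: gcd(m_i, m_j) must divide a_i - a_j for every pair.
Merge one congruence at a time:
  Start: x ≡ 8 (mod 12).
  Combine with x ≡ 0 (mod 20): gcd(12, 20) = 4; 0 - 8 = -8, which IS divisible by 4, so compatible.
    Write x = 8 + 12·t and substitute into x ≡ 0 (mod 20): 12·t ≡ 0 − 8 = -8 (mod 20).
    Divide the congruence (and modulus) by g = 4: 3·t ≡ -2 (mod 5).
    Reduce coefficients mod 5: 3·t ≡ 3 (mod 5).
    The inverse of 3 mod 5 is 2 (since 3·2 = 6 = 1·5 + 1), so t ≡ 2·3 = 6 ≡ 1 (mod 5).
    Then x = 8 + 12·1 = 20, valid modulo lcm(12, 20) = 60: x ≡ 20 (mod 60).
  Combine with x ≡ 0 (mod 4): gcd(60, 4) = 4; 0 - 20 = -20, which IS divisible by 4, so compatible.
    Write x = 20 + 60·t and substitute into x ≡ 0 (mod 4): 60·t ≡ 0 − 20 = -20 (mod 4).
    Divide the congruence (and modulus) by g = 4: 15·t ≡ -5 (mod 1).
    Modulo 1 every t works; take t = 0.
    Then x = 20 + 60·0 = 20, valid modulo lcm(60, 4) = 60: x ≡ 20 (mod 60).
Verify: 20 mod 12 = 8, 20 mod 20 = 0, 20 mod 4 = 0.

x ≡ 20 (mod 60).


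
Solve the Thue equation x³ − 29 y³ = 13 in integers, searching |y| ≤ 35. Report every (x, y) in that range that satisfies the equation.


The equation is x³ - 29y³ = 13. For fixed y, x³ = 29·y³ + 13, so a solution requires the RHS to be a perfect cube.
Strategy: iterate y from -35 to 35, compute RHS = 29·y³ + 13, and check whether it is a (positive or negative) perfect cube.
Check small values of y:
  y = 0: RHS = 13 is not a perfect cube.
  y = 1: RHS = 42 is not a perfect cube.
  y = -1: RHS = -16 is not a perfect cube.
  y = 2: RHS = 245 is not a perfect cube.
  y = -2: RHS = -219 is not a perfect cube.
  y = 3: RHS = 796 is not a perfect cube.
  y = -3: RHS = -770 is not a perfect cube.
Continuing the search up to |y| = 35 finds no solutions either.
No (x, y) in the scanned range satisfies the equation.

No integer solutions with |y| ≤ 35.


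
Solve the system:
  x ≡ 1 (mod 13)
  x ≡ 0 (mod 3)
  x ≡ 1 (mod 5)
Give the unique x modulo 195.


Moduli 13, 3, 5 are pairwise coprime; by CRT there is a unique solution modulo M = 13 · 3 · 5 = 195.
Solve pairwise, accumulating the modulus:
  Start with x ≡ 1 (mod 13).
  Combine with x ≡ 0 (mod 3): since gcd(13, 3) = 1, we get a unique residue mod 39.
    Write x = 1 + 13·t and substitute into x ≡ 0 (mod 3): 13·t ≡ 0 − 1 = -1 (mod 3).
    Reduce coefficients mod 3: 1·t ≡ 2 (mod 3).
    So t ≡ 2 (mod 3).
    Then x = 1 + 13·2 = 27, valid modulo lcm(13, 3) = 39: x ≡ 27 (mod 39).
  Combine with x ≡ 1 (mod 5): since gcd(39, 5) = 1, we get a unique residue mod 195.
    Write x = 27 + 39·t and substitute into x ≡ 1 (mod 5): 39·t ≡ 1 − 27 = -26 (mod 5).
    Reduce coefficients mod 5: 4·t ≡ 4 (mod 5).
    The inverse of 4 mod 5 is 4 (since 4·4 = 16 = 3·5 + 1), so t ≡ 4·4 = 16 ≡ 1 (mod 5).
    Then x = 27 + 39·1 = 66, valid modulo lcm(39, 5) = 195: x ≡ 66 (mod 195).
Verify: 66 mod 13 = 1 ✓, 66 mod 3 = 0 ✓, 66 mod 5 = 1 ✓.

x ≡ 66 (mod 195).


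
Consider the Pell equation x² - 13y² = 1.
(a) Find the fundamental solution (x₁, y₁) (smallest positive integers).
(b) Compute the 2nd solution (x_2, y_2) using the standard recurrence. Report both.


Step 1: Find the fundamental solution (x₁, y₁) of x² - 13y² = 1.
  Expand √13 as a continued fraction. a₀ = ⌊√13⌋ = 3; iterate m_{k+1} = d_k·a_k − m_k, d_{k+1} = (13 − m_{k+1}²)/d_k, a_{k+1} = ⌊(a₀ + m_{k+1})/d_{k+1}⌋ (starting m₀ = 0, d₀ = 1), with convergents p_k = a_k·p_{k-1} + p_{k-2}, q_k = a_k·q_{k-1} + q_{k-2} (p₋₁ = 1, q₋₁ = 0):
  k = 0: a₀ = 3; p₀/q₀ = 3/1; p₀² − 13·q₀² = 9 − 13 = -4.
  k = 1: m = 3, d = 4, a = ⌊(3 + 3)/4⌋ = 1; p/q = (1·3 + 1)/(1·1 + 0) = 4/1; p² − 13·q² = 16 − 13 = 3.
  k = 2: m = 1, d = 3, a = ⌊(3 + 1)/3⌋ = 1; p/q = (1·4 + 3)/(1·1 + 1) = 7/2; p² − 13·q² = 49 − 52 = -3.
  k = 3: m = 2, d = 3, a = ⌊(3 + 2)/3⌋ = 1; p/q = (1·7 + 4)/(1·2 + 1) = 11/3; p² − 13·q² = 121 − 117 = 4.
  k = 4: m = 1, d = 4, a = ⌊(3 + 1)/4⌋ = 1; p/q = (1·11 + 7)/(1·3 + 2) = 18/5; p² − 13·q² = 324 − 325 = -1.
  k = 5: m = 3, d = 1, a = ⌊(3 + 3)/1⌋ = 6; p/q = (6·18 + 11)/(6·5 + 3) = 119/33; p² − 13·q² = 14161 − 14157 = 4.
  k = 6: m = 3, d = 4, a = ⌊(3 + 3)/4⌋ = 1; p/q = (1·119 + 18)/(1·33 + 5) = 137/38; p² − 13·q² = 18769 − 18772 = -3.
  k = 7: m = 1, d = 3, a = ⌊(3 + 1)/3⌋ = 1; p/q = (1·137 + 119)/(1·38 + 33) = 256/71; p² − 13·q² = 65536 − 65533 = 3.
  k = 8: m = 2, d = 3, a = ⌊(3 + 2)/3⌋ = 1; p/q = (1·256 + 137)/(1·71 + 38) = 393/109; p² − 13·q² = 154449 − 154453 = -4.
  k = 9: m = 1, d = 4, a = ⌊(3 + 1)/4⌋ = 1; p/q = (1·393 + 256)/(1·109 + 71) = 649/180; p² − 13·q² = 421201 − 421200 = 1.
  The first convergent with p² − 13·q² = 1 gives the fundamental solution (x₁, y₁) = (649, 180).
Step 2: Apply the recurrence (x_{n+1}, y_{n+1}) = (x₁x_n + 13y₁y_n, x₁y_n + y₁x_n) repeatedly.
  From (x_1, y_1) = (649, 180): x_2 = 649·649 + 13·180·180 = 842401; y_2 = 649·180 + 180·649 = 233640.
Step 3: Verify x_2² - 13·y_2² = 709639444801 - 709639444800 = 1 (should be 1). ✓

(x_1, y_1) = (649, 180); (x_2, y_2) = (842401, 233640).


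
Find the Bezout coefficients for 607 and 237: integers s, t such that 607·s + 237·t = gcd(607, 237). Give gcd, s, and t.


Euclidean algorithm on (607, 237) — divide until remainder is 0:
  607 = 2 · 237 + 133
  237 = 1 · 133 + 104
  133 = 1 · 104 + 29
  104 = 3 · 29 + 17
  29 = 1 · 17 + 12
  17 = 1 · 12 + 5
  12 = 2 · 5 + 2
  5 = 2 · 2 + 1
  2 = 2 · 1 + 0
gcd(607, 237) = 1.
Track Bezout coefficients alongside the remainders: start with r₀ = 607 = a·1 + b·0 (s = 1, t = 0) and r₁ = 237 = a·0 + b·1 (s = 0, t = 1); each new remainder r_{k+1} = r_{k-1} − q_k·r_k inherits s_{k+1} = s_{k-1} − q_k·s_k, t_{k+1} = t_{k-1} − q_k·t_k, so r_k = a·s_k + b·t_k at every step:
  q = 2: r = 133, s = 1 − 2·0 = 1, t = 0 − 2·1 = -2  (check: 607·1 + 237·(-2) = 133)
  q = 1: r = 104, s = 0 − 1·1 = -1, t = 1 − 1·(-2) = 3  (check: 607·(-1) + 237·3 = 104)
  q = 1: r = 29, s = 1 − 1·(-1) = 2, t = -2 − 1·3 = -5  (check: 607·2 + 237·(-5) = 29)
  q = 3: r = 17, s = -1 − 3·2 = -7, t = 3 − 3·(-5) = 18  (check: 607·(-7) + 237·18 = 17)
  q = 1: r = 12, s = 2 − 1·(-7) = 9, t = -5 − 1·18 = -23  (check: 607·9 + 237·(-23) = 12)
  q = 1: r = 5, s = -7 − 1·9 = -16, t = 18 − 1·(-23) = 41  (check: 607·(-16) + 237·41 = 5)
  q = 2: r = 2, s = 9 − 2·(-16) = 41, t = -23 − 2·41 = -105  (check: 607·41 + 237·(-105) = 2)
  q = 2: r = 1, s = -16 − 2·41 = -98, t = 41 − 2·(-105) = 251  (check: 607·(-98) + 237·251 = 1)
The row with r = 1 (the gcd) gives the Bezout coefficients s = -98, t = 251.
Result: 607 · (-98) + 237 · (251) = 1.

gcd(607, 237) = 1; s = -98, t = 251 (check: 607·(-98) + 237·251 = 1).


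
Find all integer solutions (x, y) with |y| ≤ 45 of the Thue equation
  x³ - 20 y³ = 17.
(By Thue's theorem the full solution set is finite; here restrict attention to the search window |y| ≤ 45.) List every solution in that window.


The equation is x³ - 20y³ = 17. For fixed y, x³ = 20·y³ + 17, so a solution requires the RHS to be a perfect cube.
Strategy: iterate y from -45 to 45, compute RHS = 20·y³ + 17, and check whether it is a (positive or negative) perfect cube.
Check small values of y:
  y = 0: RHS = 17 is not a perfect cube.
  y = 1: RHS = 37 is not a perfect cube.
  y = -1: RHS = -3 is not a perfect cube.
  y = 2: RHS = 177 is not a perfect cube.
  y = -2: RHS = -143 is not a perfect cube.
  y = 3: RHS = 557 is not a perfect cube.
  y = -3: RHS = -523 is not a perfect cube.
Continuing the search up to |y| = 45 finds no solutions either.
No (x, y) in the scanned range satisfies the equation.

No integer solutions with |y| ≤ 45.


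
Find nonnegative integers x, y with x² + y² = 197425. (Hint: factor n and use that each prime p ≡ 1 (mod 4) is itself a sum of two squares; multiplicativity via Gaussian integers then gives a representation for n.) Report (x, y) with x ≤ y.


Step 1: Factor n = 197425 = 5^2 · 53 · 149.
Step 2: Check the mod-4 condition on each prime factor: 5 ≡ 1 (mod 4), exponent 2; 53 ≡ 1 (mod 4), exponent 1; 149 ≡ 1 (mod 4), exponent 1.
All primes ≡ 3 (mod 4) appear to even exponent (or don't appear), so by the two-squares theorem n IS expressible as a sum of two squares.
Step 3: Build a representation. Group n = k² · m with k = 5 and m = 53 · 149 = 7897 (a product of primes ≡ 1 (mod 4)); a representation of m scales to one of n via (k·x)² + (k·y)² = k²(x² + y²). Each prime p ≡ 1 (mod 4) is itself a sum of two squares; find a² by testing p − a² for a perfect square:
  53: 53 − 1² = 52, 53 − 2² = 49 = 7² ⇒ 53 = 2² + 7².
  149: 149 − 1² = 148, 149 − 2² = 145, 149 − 3² = 140, 149 − 4² = 133, 149 − 5² = 124, 149 − 6² = 113, 149 − 7² = 100 = 10² ⇒ 149 = 7² + 10².
  Combine using the Brahmagupta–Fibonacci identity (a² + b²)(c² + d²) = (ac − bd)² + (ad + bc)² = (ac + bd)² + (ad − bc)²:
  53 · 149 = 7897: from (2² + 7²)(7² + 10²), take (2·7 − 7·10, 2·10 + 7·7) = (14 − 70, 20 + 49) = (-56, 69); dropping signs (only squares matter) gives (56, 69); check 56² + 69² = 3136 + 4761 = 7897 ✓.
  Scale by k = 5: (5·56, 5·69) = (280, 345).
Step 4: Order so x ≤ y and verify: 280² + 345² = 78400 + 119025 = 197425 = n. ✓

n = 197425 = 280² + 345² (one valid representation with x ≤ y).


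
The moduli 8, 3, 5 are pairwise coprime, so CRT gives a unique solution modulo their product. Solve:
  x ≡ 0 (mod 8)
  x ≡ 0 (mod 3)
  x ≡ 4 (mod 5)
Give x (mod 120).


Moduli 8, 3, 5 are pairwise coprime; by CRT there is a unique solution modulo M = 8 · 3 · 5 = 120.
Solve pairwise, accumulating the modulus:
  Start with x ≡ 0 (mod 8).
  Combine with x ≡ 0 (mod 3): since gcd(8, 3) = 1, we get a unique residue mod 24.
    Write x = 0 + 8·t and substitute into x ≡ 0 (mod 3): 8·t ≡ 0 − 0 = 0 (mod 3).
    Reduce coefficients mod 3: 2·t ≡ 0 (mod 3).
    The inverse of 2 mod 3 is 2 (since 2·2 = 4 = 1·3 + 1), so t ≡ 2·0 = 0 ≡ 0 (mod 3).
    Then x = 0 + 8·0 = 0, valid modulo lcm(8, 3) = 24: x ≡ 0 (mod 24).
  Combine with x ≡ 4 (mod 5): since gcd(24, 5) = 1, we get a unique residue mod 120.
    Write x = 0 + 24·t and substitute into x ≡ 4 (mod 5): 24·t ≡ 4 − 0 = 4 (mod 5).
    Reduce coefficients mod 5: 4·t ≡ 4 (mod 5).
    The inverse of 4 mod 5 is 4 (since 4·4 = 16 = 3·5 + 1), so t ≡ 4·4 = 16 ≡ 1 (mod 5).
    Then x = 0 + 24·1 = 24, valid modulo lcm(24, 5) = 120: x ≡ 24 (mod 120).
Verify: 24 mod 8 = 0 ✓, 24 mod 3 = 0 ✓, 24 mod 5 = 4 ✓.

x ≡ 24 (mod 120).


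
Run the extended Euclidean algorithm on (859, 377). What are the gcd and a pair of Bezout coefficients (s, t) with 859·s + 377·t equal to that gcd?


Euclidean algorithm on (859, 377) — divide until remainder is 0:
  859 = 2 · 377 + 105
  377 = 3 · 105 + 62
  105 = 1 · 62 + 43
  62 = 1 · 43 + 19
  43 = 2 · 19 + 5
  19 = 3 · 5 + 4
  5 = 1 · 4 + 1
  4 = 4 · 1 + 0
gcd(859, 377) = 1.
Track Bezout coefficients alongside the remainders: start with r₀ = 859 = a·1 + b·0 (s = 1, t = 0) and r₁ = 377 = a·0 + b·1 (s = 0, t = 1); each new remainder r_{k+1} = r_{k-1} − q_k·r_k inherits s_{k+1} = s_{k-1} − q_k·s_k, t_{k+1} = t_{k-1} − q_k·t_k, so r_k = a·s_k + b·t_k at every step:
  q = 2: r = 105, s = 1 − 2·0 = 1, t = 0 − 2·1 = -2  (check: 859·1 + 377·(-2) = 105)
  q = 3: r = 62, s = 0 − 3·1 = -3, t = 1 − 3·(-2) = 7  (check: 859·(-3) + 377·7 = 62)
  q = 1: r = 43, s = 1 − 1·(-3) = 4, t = -2 − 1·7 = -9  (check: 859·4 + 377·(-9) = 43)
  q = 1: r = 19, s = -3 − 1·4 = -7, t = 7 − 1·(-9) = 16  (check: 859·(-7) + 377·16 = 19)
  q = 2: r = 5, s = 4 − 2·(-7) = 18, t = -9 − 2·16 = -41  (check: 859·18 + 377·(-41) = 5)
  q = 3: r = 4, s = -7 − 3·18 = -61, t = 16 − 3·(-41) = 139  (check: 859·(-61) + 377·139 = 4)
  q = 1: r = 1, s = 18 − 1·(-61) = 79, t = -41 − 1·139 = -180  (check: 859·79 + 377·(-180) = 1)
The row with r = 1 (the gcd) gives the Bezout coefficients s = 79, t = -180.
Result: 859 · (79) + 377 · (-180) = 1.

gcd(859, 377) = 1; s = 79, t = -180 (check: 859·79 + 377·(-180) = 1).


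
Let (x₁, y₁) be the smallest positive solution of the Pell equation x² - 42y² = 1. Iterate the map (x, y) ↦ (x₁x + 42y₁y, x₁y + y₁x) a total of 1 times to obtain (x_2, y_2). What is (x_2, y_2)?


Step 1: Find the fundamental solution (x₁, y₁) of x² - 42y² = 1.
  Expand √42 as a continued fraction. a₀ = ⌊√42⌋ = 6; iterate m_{k+1} = d_k·a_k − m_k, d_{k+1} = (42 − m_{k+1}²)/d_k, a_{k+1} = ⌊(a₀ + m_{k+1})/d_{k+1}⌋ (starting m₀ = 0, d₀ = 1), with convergents p_k = a_k·p_{k-1} + p_{k-2}, q_k = a_k·q_{k-1} + q_{k-2} (p₋₁ = 1, q₋₁ = 0):
  k = 0: a₀ = 6; p₀/q₀ = 6/1; p₀² − 42·q₀² = 36 − 42 = -6.
  k = 1: m = 6, d = 6, a = ⌊(6 + 6)/6⌋ = 2; p/q = (2·6 + 1)/(2·1 + 0) = 13/2; p² − 42·q² = 169 − 168 = 1.
  The first convergent with p² − 42·q² = 1 gives the fundamental solution (x₁, y₁) = (13, 2).
Step 2: Apply the recurrence (x_{n+1}, y_{n+1}) = (x₁x_n + 42y₁y_n, x₁y_n + y₁x_n) repeatedly.
  From (x_1, y_1) = (13, 2): x_2 = 13·13 + 42·2·2 = 337; y_2 = 13·2 + 2·13 = 52.
Step 3: Verify x_2² - 42·y_2² = 113569 - 113568 = 1 (should be 1). ✓

(x_1, y_1) = (13, 2); (x_2, y_2) = (337, 52).


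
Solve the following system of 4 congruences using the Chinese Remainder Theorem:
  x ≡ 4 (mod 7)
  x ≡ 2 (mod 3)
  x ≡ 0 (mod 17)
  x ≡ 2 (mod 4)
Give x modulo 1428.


Product of moduli M = 7 · 3 · 17 · 4 = 1428.
Merge one congruence at a time:
  Start: x ≡ 4 (mod 7).
  Combine with x ≡ 2 (mod 3); new modulus lcm = 21.
    Write x = 4 + 7·t and substitute into x ≡ 2 (mod 3): 7·t ≡ 2 − 4 = -2 (mod 3).
    Reduce coefficients mod 3: 1·t ≡ 1 (mod 3).
    So t ≡ 1 (mod 3).
    Then x = 4 + 7·1 = 11, valid modulo lcm(7, 3) = 21: x ≡ 11 (mod 21).
  Combine with x ≡ 0 (mod 17); new modulus lcm = 357.
    Write x = 11 + 21·t and substitute into x ≡ 0 (mod 17): 21·t ≡ 0 − 11 = -11 (mod 17).
    Reduce coefficients mod 17: 4·t ≡ 6 (mod 17).
    The inverse of 4 mod 17 is 13 (since 4·13 = 52 = 3·17 + 1), so t ≡ 13·6 = 78 ≡ 10 (mod 17).
    Then x = 11 + 21·10 = 221, valid modulo lcm(21, 17) = 357: x ≡ 221 (mod 357).
  Combine with x ≡ 2 (mod 4); new modulus lcm = 1428.
    Write x = 221 + 357·t and substitute into x ≡ 2 (mod 4): 357·t ≡ 2 − 221 = -219 (mod 4).
    Reduce coefficients mod 4: 1·t ≡ 1 (mod 4).
    So t ≡ 1 (mod 4).
    Then x = 221 + 357·1 = 578, valid modulo lcm(357, 4) = 1428: x ≡ 578 (mod 1428).
Verify against each original: 578 mod 7 = 4, 578 mod 3 = 2, 578 mod 17 = 0, 578 mod 4 = 2.

x ≡ 578 (mod 1428).


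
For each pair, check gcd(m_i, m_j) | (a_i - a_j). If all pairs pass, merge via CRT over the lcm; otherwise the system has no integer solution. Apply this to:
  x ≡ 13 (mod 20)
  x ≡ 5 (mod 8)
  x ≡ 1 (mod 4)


Moduli 20, 8, 4 are not pairwise coprime, so CRT works modulo lcm(m_i) when all pairwise compatibility conditions hold.
Pairwise compatibility: gcd(m_i, m_j) must divide a_i - a_j for every pair.
Merge one congruence at a time:
  Start: x ≡ 13 (mod 20).
  Combine with x ≡ 5 (mod 8): gcd(20, 8) = 4; 5 - 13 = -8, which IS divisible by 4, so compatible.
    Write x = 13 + 20·t and substitute into x ≡ 5 (mod 8): 20·t ≡ 5 − 13 = -8 (mod 8).
    Divide the congruence (and modulus) by g = 4: 5·t ≡ -2 (mod 2).
    Reduce coefficients mod 2: 1·t ≡ 0 (mod 2).
    So t ≡ 0 (mod 2).
    Then x = 13 + 20·0 = 13, valid modulo lcm(20, 8) = 40: x ≡ 13 (mod 40).
  Combine with x ≡ 1 (mod 4): gcd(40, 4) = 4; 1 - 13 = -12, which IS divisible by 4, so compatible.
    Write x = 13 + 40·t and substitute into x ≡ 1 (mod 4): 40·t ≡ 1 − 13 = -12 (mod 4).
    Divide the congruence (and modulus) by g = 4: 10·t ≡ -3 (mod 1).
    Modulo 1 every t works; take t = 0.
    Then x = 13 + 40·0 = 13, valid modulo lcm(40, 4) = 40: x ≡ 13 (mod 40).
Verify: 13 mod 20 = 13, 13 mod 8 = 5, 13 mod 4 = 1.

x ≡ 13 (mod 40).


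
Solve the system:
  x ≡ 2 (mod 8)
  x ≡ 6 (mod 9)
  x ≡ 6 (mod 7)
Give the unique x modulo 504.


Moduli 8, 9, 7 are pairwise coprime; by CRT there is a unique solution modulo M = 8 · 9 · 7 = 504.
Solve pairwise, accumulating the modulus:
  Start with x ≡ 2 (mod 8).
  Combine with x ≡ 6 (mod 9): since gcd(8, 9) = 1, we get a unique residue mod 72.
    Write x = 2 + 8·t and substitute into x ≡ 6 (mod 9): 8·t ≡ 6 − 2 = 4 (mod 9).
    The inverse of 8 mod 9 is 8 (since 8·8 = 64 = 7·9 + 1), so t ≡ 8·4 = 32 ≡ 5 (mod 9).
    Then x = 2 + 8·5 = 42, valid modulo lcm(8, 9) = 72: x ≡ 42 (mod 72).
  Combine with x ≡ 6 (mod 7): since gcd(72, 7) = 1, we get a unique residue mod 504.
    Write x = 42 + 72·t and substitute into x ≡ 6 (mod 7): 72·t ≡ 6 − 42 = -36 (mod 7).
    Reduce coefficients mod 7: 2·t ≡ 6 (mod 7).
    The inverse of 2 mod 7 is 4 (since 2·4 = 8 = 1·7 + 1), so t ≡ 4·6 = 24 ≡ 3 (mod 7).
    Then x = 42 + 72·3 = 258, valid modulo lcm(72, 7) = 504: x ≡ 258 (mod 504).
Verify: 258 mod 8 = 2 ✓, 258 mod 9 = 6 ✓, 258 mod 7 = 6 ✓.

x ≡ 258 (mod 504).


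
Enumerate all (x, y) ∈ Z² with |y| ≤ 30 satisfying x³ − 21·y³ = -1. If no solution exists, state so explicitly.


The equation is x³ - 21y³ = -1. For fixed y, x³ = 21·y³ − 1, so a solution requires the RHS to be a perfect cube.
Strategy: iterate y from -30 to 30, compute RHS = 21·y³ − 1, and check whether it is a (positive or negative) perfect cube.
Check small values of y:
  y = 0: RHS = -1 = (-1)³ ⇒ x = -1 works.
  y = 1: RHS = 20 is not a perfect cube.
  y = -1: RHS = -22 is not a perfect cube.
  y = 2: RHS = 167 is not a perfect cube.
  y = -2: RHS = -169 is not a perfect cube.
  y = 3: RHS = 566 is not a perfect cube.
  y = -3: RHS = -568 is not a perfect cube.
Continuing the search up to |y| = 30 finds no further solutions beyond those listed.
Collected solutions: (-1, 0).

Solutions (with |y| ≤ 30): (-1, 0).


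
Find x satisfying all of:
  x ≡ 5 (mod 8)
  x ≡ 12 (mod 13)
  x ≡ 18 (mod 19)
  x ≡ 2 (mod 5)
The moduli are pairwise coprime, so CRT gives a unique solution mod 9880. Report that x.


Product of moduli M = 8 · 13 · 19 · 5 = 9880.
Merge one congruence at a time:
  Start: x ≡ 5 (mod 8).
  Combine with x ≡ 12 (mod 13); new modulus lcm = 104.
    Write x = 5 + 8·t and substitute into x ≡ 12 (mod 13): 8·t ≡ 12 − 5 = 7 (mod 13).
    The inverse of 8 mod 13 is 5 (since 8·5 = 40 = 3·13 + 1), so t ≡ 5·7 = 35 ≡ 9 (mod 13).
    Then x = 5 + 8·9 = 77, valid modulo lcm(8, 13) = 104: x ≡ 77 (mod 104).
  Combine with x ≡ 18 (mod 19); new modulus lcm = 1976.
    Write x = 77 + 104·t and substitute into x ≡ 18 (mod 19): 104·t ≡ 18 − 77 = -59 (mod 19).
    Reduce coefficients mod 19: 9·t ≡ 17 (mod 19).
    The inverse of 9 mod 19 is 17 (since 9·17 = 153 = 8·19 + 1), so t ≡ 17·17 = 289 ≡ 4 (mod 19).
    Then x = 77 + 104·4 = 493, valid modulo lcm(104, 19) = 1976: x ≡ 493 (mod 1976).
  Combine with x ≡ 2 (mod 5); new modulus lcm = 9880.
    Write x = 493 + 1976·t and substitute into x ≡ 2 (mod 5): 1976·t ≡ 2 − 493 = -491 (mod 5).
    Reduce coefficients mod 5: 1·t ≡ 4 (mod 5).
    So t ≡ 4 (mod 5).
    Then x = 493 + 1976·4 = 8397, valid modulo lcm(1976, 5) = 9880: x ≡ 8397 (mod 9880).
Verify against each original: 8397 mod 8 = 5, 8397 mod 13 = 12, 8397 mod 19 = 18, 8397 mod 5 = 2.

x ≡ 8397 (mod 9880).


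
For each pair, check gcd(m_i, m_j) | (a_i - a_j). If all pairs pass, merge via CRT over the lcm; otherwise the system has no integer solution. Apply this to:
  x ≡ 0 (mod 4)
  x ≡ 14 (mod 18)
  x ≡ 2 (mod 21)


Moduli 4, 18, 21 are not pairwise coprime, so CRT works modulo lcm(m_i) when all pairwise compatibility conditions hold.
Pairwise compatibility: gcd(m_i, m_j) must divide a_i - a_j for every pair.
Merge one congruence at a time:
  Start: x ≡ 0 (mod 4).
  Combine with x ≡ 14 (mod 18): gcd(4, 18) = 2; 14 - 0 = 14, which IS divisible by 2, so compatible.
    Write x = 0 + 4·t and substitute into x ≡ 14 (mod 18): 4·t ≡ 14 − 0 = 14 (mod 18).
    Divide the congruence (and modulus) by g = 2: 2·t ≡ 7 (mod 9).
    The inverse of 2 mod 9 is 5 (since 2·5 = 10 = 1·9 + 1), so t ≡ 5·7 = 35 ≡ 8 (mod 9).
    Then x = 0 + 4·8 = 32, valid modulo lcm(4, 18) = 36: x ≡ 32 (mod 36).
  Combine with x ≡ 2 (mod 21): gcd(36, 21) = 3; 2 - 32 = -30, which IS divisible by 3, so compatible.
    Write x = 32 + 36·t and substitute into x ≡ 2 (mod 21): 36·t ≡ 2 − 32 = -30 (mod 21).
    Divide the congruence (and modulus) by g = 3: 12·t ≡ -10 (mod 7).
    Reduce coefficients mod 7: 5·t ≡ 4 (mod 7).
    The inverse of 5 mod 7 is 3 (since 5·3 = 15 = 2·7 + 1), so t ≡ 3·4 = 12 ≡ 5 (mod 7).
    Then x = 32 + 36·5 = 212, valid modulo lcm(36, 21) = 252: x ≡ 212 (mod 252).
Verify: 212 mod 4 = 0, 212 mod 18 = 14, 212 mod 21 = 2.

x ≡ 212 (mod 252).


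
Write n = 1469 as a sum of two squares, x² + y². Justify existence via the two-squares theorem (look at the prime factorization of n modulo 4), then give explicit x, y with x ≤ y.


Step 1: Factor n = 1469 = 13 · 113.
Step 2: Check the mod-4 condition on each prime factor: 13 ≡ 1 (mod 4), exponent 1; 113 ≡ 1 (mod 4), exponent 1.
All primes ≡ 3 (mod 4) appear to even exponent (or don't appear), so by the two-squares theorem n IS expressible as a sum of two squares.
Step 3: Build a representation. Here n = 13 · 113 is a product of primes ≡ 1 (mod 4). Each prime p ≡ 1 (mod 4) is itself a sum of two squares; find a² by testing p − a² for a perfect square:
  13: 13 − 1² = 12, 13 − 2² = 9 = 3² ⇒ 13 = 2² + 3².
  113: 113 − 1² = 112, 113 − 2² = 109, 113 − 3² = 104, 113 − 4² = 97, 113 − 5² = 88, 113 − 6² = 77, 113 − 7² = 64 = 8² ⇒ 113 = 7² + 8².
  Combine using the Brahmagupta–Fibonacci identity (a² + b²)(c² + d²) = (ac − bd)² + (ad + bc)² = (ac + bd)² + (ad − bc)²:
  13 · 113 = 1469: from (2² + 3²)(7² + 8²), take (2·7 − 3·8, 2·8 + 3·7) = (14 − 24, 16 + 21) = (-10, 37); dropping signs (only squares matter) gives (10, 37); check 10² + 37² = 100 + 1369 = 1469 ✓.
Step 4: Order so x ≤ y and verify: 10² + 37² = 100 + 1369 = 1469 = n. ✓

n = 1469 = 10² + 37² (one valid representation with x ≤ y).


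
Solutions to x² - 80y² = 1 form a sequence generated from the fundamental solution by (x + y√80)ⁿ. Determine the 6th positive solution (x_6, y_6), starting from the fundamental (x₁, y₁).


Step 1: Find the fundamental solution (x₁, y₁) of x² - 80y² = 1.
  Expand √80 as a continued fraction. a₀ = ⌊√80⌋ = 8; iterate m_{k+1} = d_k·a_k − m_k, d_{k+1} = (80 − m_{k+1}²)/d_k, a_{k+1} = ⌊(a₀ + m_{k+1})/d_{k+1}⌋ (starting m₀ = 0, d₀ = 1), with convergents p_k = a_k·p_{k-1} + p_{k-2}, q_k = a_k·q_{k-1} + q_{k-2} (p₋₁ = 1, q₋₁ = 0):
  k = 0: a₀ = 8; p₀/q₀ = 8/1; p₀² − 80·q₀² = 64 − 80 = -16.
  k = 1: m = 8, d = 16, a = ⌊(8 + 8)/16⌋ = 1; p/q = (1·8 + 1)/(1·1 + 0) = 9/1; p² − 80·q² = 81 − 80 = 1.
  The first convergent with p² − 80·q² = 1 gives the fundamental solution (x₁, y₁) = (9, 1).
Step 2: Apply the recurrence (x_{n+1}, y_{n+1}) = (x₁x_n + 80y₁y_n, x₁y_n + y₁x_n) repeatedly.
  From (x_1, y_1) = (9, 1): x_2 = 9·9 + 80·1·1 = 161; y_2 = 9·1 + 1·9 = 18.
  From (x_2, y_2) = (161, 18): x_3 = 9·161 + 80·1·18 = 2889; y_3 = 9·18 + 1·161 = 323.
  From (x_3, y_3) = (2889, 323): x_4 = 9·2889 + 80·1·323 = 51841; y_4 = 9·323 + 1·2889 = 5796.
  From (x_4, y_4) = (51841, 5796): x_5 = 9·51841 + 80·1·5796 = 930249; y_5 = 9·5796 + 1·51841 = 104005.
  From (x_5, y_5) = (930249, 104005): x_6 = 9·930249 + 80·1·104005 = 16692641; y_6 = 9·104005 + 1·930249 = 1866294.
Step 3: Verify x_6² - 80·y_6² = 278644263554881 - 278644263554880 = 1 (should be 1). ✓

(x_1, y_1) = (9, 1); (x_6, y_6) = (16692641, 1866294).


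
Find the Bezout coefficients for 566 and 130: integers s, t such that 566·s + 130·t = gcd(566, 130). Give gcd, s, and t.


Euclidean algorithm on (566, 130) — divide until remainder is 0:
  566 = 4 · 130 + 46
  130 = 2 · 46 + 38
  46 = 1 · 38 + 8
  38 = 4 · 8 + 6
  8 = 1 · 6 + 2
  6 = 3 · 2 + 0
gcd(566, 130) = 2.
Track Bezout coefficients alongside the remainders: start with r₀ = 566 = a·1 + b·0 (s = 1, t = 0) and r₁ = 130 = a·0 + b·1 (s = 0, t = 1); each new remainder r_{k+1} = r_{k-1} − q_k·r_k inherits s_{k+1} = s_{k-1} − q_k·s_k, t_{k+1} = t_{k-1} − q_k·t_k, so r_k = a·s_k + b·t_k at every step:
  q = 4: r = 46, s = 1 − 4·0 = 1, t = 0 − 4·1 = -4  (check: 566·1 + 130·(-4) = 46)
  q = 2: r = 38, s = 0 − 2·1 = -2, t = 1 − 2·(-4) = 9  (check: 566·(-2) + 130·9 = 38)
  q = 1: r = 8, s = 1 − 1·(-2) = 3, t = -4 − 1·9 = -13  (check: 566·3 + 130·(-13) = 8)
  q = 4: r = 6, s = -2 − 4·3 = -14, t = 9 − 4·(-13) = 61  (check: 566·(-14) + 130·61 = 6)
  q = 1: r = 2, s = 3 − 1·(-14) = 17, t = -13 − 1·61 = -74  (check: 566·17 + 130·(-74) = 2)
The row with r = 2 (the gcd) gives the Bezout coefficients s = 17, t = -74.
Result: 566 · (17) + 130 · (-74) = 2.

gcd(566, 130) = 2; s = 17, t = -74 (check: 566·17 + 130·(-74) = 2).
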